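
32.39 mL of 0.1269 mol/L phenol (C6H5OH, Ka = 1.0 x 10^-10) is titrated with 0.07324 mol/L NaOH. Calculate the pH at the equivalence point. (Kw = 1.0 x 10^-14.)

11.33

n(C6H5OH) = 0.1269 x 0.03239 = 0.004110 mol; V(NaOH) at equivalence = 0.004110/0.07324 = 0.05612 L.
At equivalence all the acid is converted to C6H5O-; total volume = 0.03239 + 0.05612 = 0.08851 L, so [C6H5O-] = 0.004110/0.08851 = 0.04644 M.
Kb = Kw/Ka = 1.0e-14 / 1.0 x 10^-10 = 0.000100.
[OH^-] = sqrt(Kb x [C6H5O-]) = sqrt(0.000100 x 0.04644) = 0.00215 M.
pOH = 2.67, so pH = 14.00 - 2.67 = 11.33.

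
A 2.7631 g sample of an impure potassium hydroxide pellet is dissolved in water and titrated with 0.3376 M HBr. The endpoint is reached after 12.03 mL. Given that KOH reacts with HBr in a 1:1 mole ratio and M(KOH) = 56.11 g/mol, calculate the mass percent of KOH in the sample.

n(HBr) = 0.3376 x 0.01203 = 0.004061 mol.
n(KOH) = 0.004061 / 1 = 0.004061 mol.
mass of KOH = 0.004061 x 56.11 = 0.2279 g.
% purity = 0.2279 / 2.7631 x 100 = 8.25%.

8.25%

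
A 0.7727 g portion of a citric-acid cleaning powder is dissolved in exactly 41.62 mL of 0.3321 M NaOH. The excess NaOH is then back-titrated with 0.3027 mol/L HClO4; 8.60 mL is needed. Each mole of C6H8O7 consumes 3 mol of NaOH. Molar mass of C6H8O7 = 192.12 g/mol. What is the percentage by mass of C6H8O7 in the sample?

Total n(NaOH) added = 0.3321 x 0.04162 = 0.01382 mol.
n(HClO4) used = 0.3027 x 0.008600 = 0.002603 mol, which equals the excess n(NaOH).
So n(NaOH) consumed by the sample = 0.01382 - 0.002603 = 0.01122 mol.
n(C6H8O7) = 0.01122 / 3 = 0.003740 mol.
mass C6H8O7 = 0.003740 x 192.12 = 0.7185 g, so %C6H8O7 = 0.7185/0.7727 x 100 = 93.0%.

93.0%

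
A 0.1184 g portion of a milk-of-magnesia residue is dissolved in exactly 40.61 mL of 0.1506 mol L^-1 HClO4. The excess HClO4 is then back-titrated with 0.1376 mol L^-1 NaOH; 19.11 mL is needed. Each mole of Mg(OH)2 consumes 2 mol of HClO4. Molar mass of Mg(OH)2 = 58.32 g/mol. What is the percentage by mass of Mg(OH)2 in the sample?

85.9%

Total n(HClO4) added = 0.1506 x 0.04061 = 0.006116 mol.
n(NaOH) used = 0.1376 x 0.01911 = 0.002630 mol, which equals the excess n(HClO4).
So n(HClO4) consumed by the sample = 0.006116 - 0.002630 = 0.003486 mol.
n(Mg(OH)2) = 0.003486 / 2 = 0.001743 mol.
mass Mg(OH)2 = 0.001743 x 58.32 = 0.1017 g, so %Mg(OH)2 = 0.1017/0.1184 x 100 = 85.9%.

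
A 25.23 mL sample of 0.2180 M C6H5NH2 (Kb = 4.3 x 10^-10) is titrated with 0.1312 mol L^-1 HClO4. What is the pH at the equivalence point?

2.86

n(C6H5NH2) = 0.2180 x 0.02523 = 0.005500 mol; V(HClO4) at equivalence = 0.005500/0.1312 = 0.04192 L.
At equivalence the base is fully converted to C6H5NH3+; total volume = 0.06715 L, so [C6H5NH3+] = 0.005500/0.06715 = 0.08191 M.
Ka(C6H5NH3+) = Kw/Kb = 1.0e-14 / 4.3 x 10^-10 = 2.33e-5.
[H^+] = sqrt(Ka x [C6H5NH3+]) = sqrt(2.33e-5 x 0.08191) = 0.00138 M.
pH = -log(0.00138) = 2.86.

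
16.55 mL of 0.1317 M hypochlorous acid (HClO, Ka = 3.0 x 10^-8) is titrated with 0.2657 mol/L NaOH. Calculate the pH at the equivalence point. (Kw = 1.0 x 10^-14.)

n(HClO) = 0.1317 x 0.01655 = 0.002180 mol; V(NaOH) at equivalence = 0.002180/0.2657 = 0.008203 L.
At equivalence all the acid is converted to ClO-; total volume = 0.01655 + 0.008203 = 0.02475 L, so [ClO-] = 0.002180/0.02475 = 0.08805 M.
Kb = Kw/Ka = 1.0e-14 / 3.0 x 10^-8 = 3.33e-7.
[OH^-] = sqrt(Kb x [ClO-]) = sqrt(3.33e-7 x 0.08805) = 0.000171 M.
pOH = 3.77, so pH = 14.00 - 3.77 = 10.23.

10.23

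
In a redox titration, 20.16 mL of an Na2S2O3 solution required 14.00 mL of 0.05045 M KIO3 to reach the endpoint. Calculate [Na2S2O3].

n(KIO3) = 0.05045 x 0.01400 = 0.0007063 mol.
From the balanced equation, 1 mol KIO3 reacts with 6 mol Na2S2O3, so n(Na2S2O3) = 0.0007063 x 6/1 = 0.004238 mol.
[Na2S2O3] = 0.004238 / 0.02016 L = 0.210 M.

0.210 M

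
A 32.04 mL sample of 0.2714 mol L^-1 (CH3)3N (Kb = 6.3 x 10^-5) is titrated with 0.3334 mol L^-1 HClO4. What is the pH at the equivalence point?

n((CH3)3N) = 0.2714 x 0.03204 = 0.008696 mol; V(HClO4) at equivalence = 0.008696/0.3334 = 0.02608 L.
At equivalence the base is fully converted to (CH3)3NH+; total volume = 0.05812 L, so [(CH3)3NH+] = 0.008696/0.05812 = 0.1496 M.
Ka((CH3)3NH+) = Kw/Kb = 1.0e-14 / 6.3 x 10^-5 = 1.59e-10.
[H^+] = sqrt(Ka x [(CH3)3NH+]) = sqrt(1.59e-10 x 0.1496) = 4.87e-6 M.
pH = -log(4.87e-6) = 5.31.

5.31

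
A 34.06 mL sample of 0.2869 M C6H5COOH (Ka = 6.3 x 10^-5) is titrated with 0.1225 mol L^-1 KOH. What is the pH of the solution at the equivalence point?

n(C6H5COOH) = 0.2869 x 0.03406 = 0.009772 mol; V(KOH) at equivalence = 0.009772/0.1225 = 0.07977 L.
At equivalence all the acid is converted to C6H5COO-; total volume = 0.03406 + 0.07977 = 0.1138 L, so [C6H5COO-] = 0.009772/0.1138 = 0.08585 M.
Kb = Kw/Ka = 1.0e-14 / 6.3 x 10^-5 = 1.59e-10.
[OH^-] = sqrt(Kb x [C6H5COO-]) = sqrt(1.59e-10 x 0.08585) = 3.69e-6 M.
pOH = 5.43, so pH = 14.00 - 5.43 = 8.57.

8.57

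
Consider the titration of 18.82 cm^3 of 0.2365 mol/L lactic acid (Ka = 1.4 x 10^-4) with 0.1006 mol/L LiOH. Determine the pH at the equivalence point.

8.35

n(HC3H5O3) = 0.2365 x 0.01882 = 0.004451 mol; V(LiOH) at equivalence = 0.004451/0.1006 = 0.04424 L.
At equivalence all the acid is converted to C3H5O3-; total volume = 0.01882 + 0.04424 = 0.06306 L, so [C3H5O3-] = 0.004451/0.06306 = 0.07058 M.
Kb = Kw/Ka = 1.0e-14 / 1.4 x 10^-4 = 7.14e-11.
[OH^-] = sqrt(Kb x [C3H5O3-]) = sqrt(7.14e-11 x 0.07058) = 2.25e-6 M.
pOH = 5.65, so pH = 14.00 - 5.65 = 8.35.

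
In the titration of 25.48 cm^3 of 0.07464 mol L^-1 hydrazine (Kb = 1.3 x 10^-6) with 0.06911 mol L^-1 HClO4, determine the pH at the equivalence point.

4.78

n(N2H4) = 0.07464 x 0.02548 = 0.001902 mol; V(HClO4) at equivalence = 0.001902/0.06911 = 0.02752 L.
At equivalence the base is fully converted to N2H5+; total volume = 0.05300 L, so [N2H5+] = 0.001902/0.05300 = 0.03588 M.
Ka(N2H5+) = Kw/Kb = 1.0e-14 / 1.3 x 10^-6 = 7.69e-9.
[H^+] = sqrt(Ka x [N2H5+]) = sqrt(7.69e-9 x 0.03588) = 1.66e-5 M.
pH = -log(1.66e-5) = 4.78.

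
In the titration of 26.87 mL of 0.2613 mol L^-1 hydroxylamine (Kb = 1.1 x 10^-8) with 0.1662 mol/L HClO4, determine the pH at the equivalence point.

n(NH2OH) = 0.2613 x 0.02687 = 0.007021 mol; V(HClO4) at equivalence = 0.007021/0.1662 = 0.04225 L.
At equivalence the base is fully converted to NH3OH+; total volume = 0.06912 L, so [NH3OH+] = 0.007021/0.06912 = 0.1016 M.
Ka(NH3OH+) = Kw/Kb = 1.0e-14 / 1.1 x 10^-8 = 9.09e-7.
[H^+] = sqrt(Ka x [NH3OH+]) = sqrt(9.09e-7 x 0.1016) = 0.000304 M.
pH = -log(0.000304) = 3.52.

3.52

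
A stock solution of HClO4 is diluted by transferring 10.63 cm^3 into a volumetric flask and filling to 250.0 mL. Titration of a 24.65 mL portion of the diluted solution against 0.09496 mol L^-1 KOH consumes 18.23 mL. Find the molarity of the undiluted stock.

1.65 M

n(KOH) = 0.09496 x 0.01823 = 0.001731 mol.
n(HClO4) in the aliquot = 0.001731 mol.
[diluted HClO4] = 0.001731 / 0.02465 = 0.07023 M.
Dilution factor = 250.0/10.63 = 23.52, so [stock] = 0.07023 x 23.52 = 1.65 M.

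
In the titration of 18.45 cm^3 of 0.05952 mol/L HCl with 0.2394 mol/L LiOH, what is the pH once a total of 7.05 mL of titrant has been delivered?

12.36

n(acid) = 0.05952 x 0.01845 = 0.001098 mol; n(LiOH) added = 0.2394 x 0.007050 = 0.001688 mol.
Base is in excess by 0.001688 - 0.001098 = 0.0005896 mol in a total volume of 0.02550 L.
[OH^-] = 0.0005896/0.02550 = 0.02312 M, so pOH = 1.64 and pH = 14.00 - 1.64 = 12.36.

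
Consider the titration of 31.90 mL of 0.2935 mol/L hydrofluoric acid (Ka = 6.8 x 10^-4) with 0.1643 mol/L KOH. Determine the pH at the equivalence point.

8.10

n(HF) = 0.2935 x 0.03190 = 0.009363 mol; V(KOH) at equivalence = 0.009363/0.1643 = 0.05699 L.
At equivalence all the acid is converted to F-; total volume = 0.03190 + 0.05699 = 0.08889 L, so [F-] = 0.009363/0.08889 = 0.1053 M.
Kb = Kw/Ka = 1.0e-14 / 6.8 x 10^-4 = 1.47e-11.
[OH^-] = sqrt(Kb x [F-]) = sqrt(1.47e-11 x 0.1053) = 1.24e-6 M.
pOH = 5.90, so pH = 14.00 - 5.90 = 8.10.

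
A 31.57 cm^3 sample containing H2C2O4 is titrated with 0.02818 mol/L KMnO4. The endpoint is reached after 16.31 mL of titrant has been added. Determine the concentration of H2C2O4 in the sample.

0.0364 M

n(KMnO4) = 0.02818 x 0.01631 = 0.0004596 mol.
From the balanced equation, 2 mol KMnO4 reacts with 5 mol H2C2O4, so n(H2C2O4) = 0.0004596 x 5/2 = 0.001149 mol.
[H2C2O4] = 0.001149 / 0.03157 L = 0.0364 M.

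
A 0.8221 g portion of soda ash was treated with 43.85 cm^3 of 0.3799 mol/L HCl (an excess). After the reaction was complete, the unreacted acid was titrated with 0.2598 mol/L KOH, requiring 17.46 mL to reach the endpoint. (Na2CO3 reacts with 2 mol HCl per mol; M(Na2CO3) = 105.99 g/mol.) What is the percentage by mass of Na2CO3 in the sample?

78.1%

Total n(HCl) added = 0.3799 x 0.04385 = 0.01666 mol.
n(KOH) used = 0.2598 x 0.01746 = 0.004536 mol, which equals the excess n(HCl).
So n(HCl) consumed by the sample = 0.01666 - 0.004536 = 0.01212 mol.
n(Na2CO3) = 0.01212 / 2 = 0.006061 mol.
mass Na2CO3 = 0.006061 x 105.99 = 0.6424 g, so %Na2CO3 = 0.6424/0.8221 x 100 = 78.1%.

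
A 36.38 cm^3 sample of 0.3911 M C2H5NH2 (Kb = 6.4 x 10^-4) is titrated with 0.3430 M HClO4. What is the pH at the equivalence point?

5.77

n(C2H5NH2) = 0.3911 x 0.03638 = 0.01423 mol; V(HClO4) at equivalence = 0.01423/0.3430 = 0.04148 L.
At equivalence the base is fully converted to C2H5NH3+; total volume = 0.07786 L, so [C2H5NH3+] = 0.01423/0.07786 = 0.1827 M.
Ka(C2H5NH3+) = Kw/Kb = 1.0e-14 / 6.4 x 10^-4 = 1.56e-11.
[H^+] = sqrt(Ka x [C2H5NH3+]) = sqrt(1.56e-11 x 0.1827) = 1.69e-6 M.
pH = -log(1.69e-6) = 5.77.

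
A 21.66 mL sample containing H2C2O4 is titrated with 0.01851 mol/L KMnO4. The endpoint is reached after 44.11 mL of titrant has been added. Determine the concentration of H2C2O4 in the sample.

0.0942 M

n(KMnO4) = 0.01851 x 0.04411 = 0.0008165 mol.
From the balanced equation, 2 mol KMnO4 reacts with 5 mol H2C2O4, so n(H2C2O4) = 0.0008165 x 5/2 = 0.002041 mol.
[H2C2O4] = 0.002041 / 0.02166 L = 0.0942 M.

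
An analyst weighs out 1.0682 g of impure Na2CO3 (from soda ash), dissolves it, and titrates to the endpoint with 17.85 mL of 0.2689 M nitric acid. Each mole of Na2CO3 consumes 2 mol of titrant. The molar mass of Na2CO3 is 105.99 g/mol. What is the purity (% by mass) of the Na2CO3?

23.8%

n(HNO3) = 0.2689 x 0.01785 = 0.004800 mol.
n(Na2CO3) = 0.004800 / 2 = 0.002400 mol.
mass of Na2CO3 = 0.002400 x 105.99 = 0.2544 g.
% purity = 0.2544 / 1.0682 x 100 = 23.8%.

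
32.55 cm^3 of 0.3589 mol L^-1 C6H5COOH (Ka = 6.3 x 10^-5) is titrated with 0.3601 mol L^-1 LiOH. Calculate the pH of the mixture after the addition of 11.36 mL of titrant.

Initial n(C6H5COOH) = 0.3589 x 0.03255 = 0.01168 mol.
n(LiOH) added = 0.3601 x 0.01136 = 0.004091 mol, converting that many moles of C6H5COOH to C6H5COO-.
Remaining n(C6H5COOH) = 0.007591 mol; n(C6H5COO-) = 0.004091 mol.
By Henderson-Hasselbalch, pH = pKa + log([A^-]/[HA]) = 4.20 + log(0.004091/0.007591) = 4.20 + (-0.27) = 3.93.

3.93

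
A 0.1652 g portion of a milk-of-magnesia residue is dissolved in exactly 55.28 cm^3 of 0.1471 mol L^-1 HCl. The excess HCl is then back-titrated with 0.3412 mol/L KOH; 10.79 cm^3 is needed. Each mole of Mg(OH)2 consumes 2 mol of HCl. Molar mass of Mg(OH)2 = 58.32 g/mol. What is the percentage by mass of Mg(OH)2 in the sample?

Total n(HCl) added = 0.1471 x 0.05528 = 0.008132 mol.
n(KOH) used = 0.3412 x 0.01079 = 0.003682 mol, which equals the excess n(HCl).
So n(HCl) consumed by the sample = 0.008132 - 0.003682 = 0.004450 mol.
n(Mg(OH)2) = 0.004450 / 2 = 0.002225 mol.
mass Mg(OH)2 = 0.002225 x 58.32 = 0.1298 g, so %Mg(OH)2 = 0.1298/0.1652 x 100 = 78.6%.

78.6%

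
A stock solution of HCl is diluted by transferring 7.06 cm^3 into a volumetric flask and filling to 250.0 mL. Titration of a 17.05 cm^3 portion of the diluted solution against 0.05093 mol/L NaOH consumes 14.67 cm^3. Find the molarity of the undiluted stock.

1.55 M

n(NaOH) = 0.05093 x 0.01467 = 0.0007471 mol.
n(HCl) in the aliquot = 0.0007471 mol.
[diluted HCl] = 0.0007471 / 0.01705 = 0.04382 M.
Dilution factor = 250.0/7.060 = 35.41, so [stock] = 0.04382 x 35.41 = 1.55 M.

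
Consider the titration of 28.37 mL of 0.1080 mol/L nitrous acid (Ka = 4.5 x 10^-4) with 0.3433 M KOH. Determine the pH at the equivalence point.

8.13

n(HNO2) = 0.1080 x 0.02837 = 0.003064 mol; V(KOH) at equivalence = 0.003064/0.3433 = 0.008925 L.
At equivalence all the acid is converted to NO2-; total volume = 0.02837 + 0.008925 = 0.03730 L, so [NO2-] = 0.003064/0.03730 = 0.08215 M.
Kb = Kw/Ka = 1.0e-14 / 4.5 x 10^-4 = 2.22e-11.
[OH^-] = sqrt(Kb x [NO2-]) = sqrt(2.22e-11 x 0.08215) = 1.35e-6 M.
pOH = 5.87, so pH = 14.00 - 5.87 = 8.13.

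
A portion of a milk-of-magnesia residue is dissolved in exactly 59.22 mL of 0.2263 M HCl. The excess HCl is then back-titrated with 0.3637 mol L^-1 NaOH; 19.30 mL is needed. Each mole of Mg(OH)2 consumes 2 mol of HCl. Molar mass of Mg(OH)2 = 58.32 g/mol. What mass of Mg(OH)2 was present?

Total n(HCl) added = 0.2263 x 0.05922 = 0.01340 mol.
n(NaOH) used = 0.3637 x 0.01930 = 0.007019 mol, which equals the excess n(HCl).
So n(HCl) consumed by the sample = 0.01340 - 0.007019 = 0.006382 mol.
n(Mg(OH)2) = 0.006382 / 2 = 0.003191 mol.
mass = 0.003191 mol x 58.32 g/mol = 0.186 g.

0.186 g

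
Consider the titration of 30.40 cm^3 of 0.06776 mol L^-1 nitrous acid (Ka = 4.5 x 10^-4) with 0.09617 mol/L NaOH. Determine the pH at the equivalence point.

7.97

n(HNO2) = 0.06776 x 0.03040 = 0.002060 mol; V(NaOH) at equivalence = 0.002060/0.09617 = 0.02142 L.
At equivalence all the acid is converted to NO2-; total volume = 0.03040 + 0.02142 = 0.05182 L, so [NO2-] = 0.002060/0.05182 = 0.03975 M.
Kb = Kw/Ka = 1.0e-14 / 4.5 x 10^-4 = 2.22e-11.
[OH^-] = sqrt(Kb x [NO2-]) = sqrt(2.22e-11 x 0.03975) = 9.40e-7 M.
pOH = 6.03, so pH = 14.00 - 6.03 = 7.97.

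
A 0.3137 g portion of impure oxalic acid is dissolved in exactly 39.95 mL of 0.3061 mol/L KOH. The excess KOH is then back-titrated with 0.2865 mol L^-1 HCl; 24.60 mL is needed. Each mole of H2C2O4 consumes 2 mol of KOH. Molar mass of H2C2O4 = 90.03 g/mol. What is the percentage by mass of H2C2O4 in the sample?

74.3%

Total n(KOH) added = 0.3061 x 0.03995 = 0.01223 mol.
n(HCl) used = 0.2865 x 0.02460 = 0.007048 mol, which equals the excess n(KOH).
So n(KOH) consumed by the sample = 0.01223 - 0.007048 = 0.005181 mol.
n(H2C2O4) = 0.005181 / 2 = 0.002590 mol.
mass H2C2O4 = 0.002590 x 90.03 = 0.2332 g, so %H2C2O4 = 0.2332/0.3137 x 100 = 74.3%.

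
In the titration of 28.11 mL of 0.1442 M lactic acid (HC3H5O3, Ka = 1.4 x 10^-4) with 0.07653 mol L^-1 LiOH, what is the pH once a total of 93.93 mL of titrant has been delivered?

n(acid) = 0.1442 x 0.02811 = 0.004053 mol; n(LiOH) added = 0.07653 x 0.09393 = 0.007188 mol.
Base is in excess by 0.007188 - 0.004053 = 0.003135 mol in a total volume of 0.1220 L.
[OH^-] = 0.003135/0.1220 = 0.02569 M, so pOH = 1.59 and pH = 14.00 - 1.59 = 12.41.

12.41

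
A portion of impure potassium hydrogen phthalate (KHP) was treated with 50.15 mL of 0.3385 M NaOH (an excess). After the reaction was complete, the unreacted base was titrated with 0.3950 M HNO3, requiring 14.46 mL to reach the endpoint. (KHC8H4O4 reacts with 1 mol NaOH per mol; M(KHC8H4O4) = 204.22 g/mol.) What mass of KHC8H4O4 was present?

Total n(NaOH) added = 0.3385 x 0.05015 = 0.01698 mol.
n(HNO3) used = 0.3950 x 0.01446 = 0.005712 mol, which equals the excess n(NaOH).
So n(NaOH) consumed by the sample = 0.01698 - 0.005712 = 0.01126 mol.
n(KHC8H4O4) = 0.01126 / 1 = 0.01126 mol.
mass = 0.01126 mol x 204.22 g/mol = 2.30 g.

2.30 g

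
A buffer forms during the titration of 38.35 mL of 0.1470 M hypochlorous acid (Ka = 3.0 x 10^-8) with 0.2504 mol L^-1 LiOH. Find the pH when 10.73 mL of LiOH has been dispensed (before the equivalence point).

7.48

Initial n(HClO) = 0.1470 x 0.03835 = 0.005637 mol.
n(LiOH) added = 0.2504 x 0.01073 = 0.002687 mol, converting that many moles of HClO to ClO-.
Remaining n(HClO) = 0.002951 mol; n(ClO-) = 0.002687 mol.
By Henderson-Hasselbalch, pH = pKa + log([A^-]/[HA]) = 7.52 + log(0.002687/0.002951) = 7.52 + (-0.04) = 7.48.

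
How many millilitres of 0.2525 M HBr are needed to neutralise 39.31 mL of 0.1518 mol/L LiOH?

n(LiOH) = 0.1518 mol/L x 0.03931 L = 0.005967 mol.
At equivalence n(HBr) = n(LiOH) = 0.005967 mol.
V(HBr) = 0.005967 / 0.2525 = 0.02363 L = 23.6 mL.

23.6 mL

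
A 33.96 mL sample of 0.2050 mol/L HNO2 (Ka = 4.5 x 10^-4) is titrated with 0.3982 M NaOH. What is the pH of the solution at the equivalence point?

n(HNO2) = 0.2050 x 0.03396 = 0.006962 mol; V(NaOH) at equivalence = 0.006962/0.3982 = 0.01748 L.
At equivalence all the acid is converted to NO2-; total volume = 0.03396 + 0.01748 = 0.05144 L, so [NO2-] = 0.006962/0.05144 = 0.1353 M.
Kb = Kw/Ka = 1.0e-14 / 4.5 x 10^-4 = 2.22e-11.
[OH^-] = sqrt(Kb x [NO2-]) = sqrt(2.22e-11 x 0.1353) = 1.73e-6 M.
pOH = 5.76, so pH = 14.00 - 5.76 = 8.24.

8.24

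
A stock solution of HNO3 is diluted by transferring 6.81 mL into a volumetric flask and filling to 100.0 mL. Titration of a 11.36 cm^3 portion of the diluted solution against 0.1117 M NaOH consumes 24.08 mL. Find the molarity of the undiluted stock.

n(NaOH) = 0.1117 x 0.02408 = 0.002690 mol.
n(HNO3) in the aliquot = 0.002690 mol.
[diluted HNO3] = 0.002690 / 0.01136 = 0.2368 M.
Dilution factor = 100.0/6.810 = 14.68, so [stock] = 0.2368 x 14.68 = 3.48 M.

3.48 M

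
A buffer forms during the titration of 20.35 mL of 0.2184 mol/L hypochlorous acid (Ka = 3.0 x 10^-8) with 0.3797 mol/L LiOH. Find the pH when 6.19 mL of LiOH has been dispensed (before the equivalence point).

7.57

Initial n(HClO) = 0.2184 x 0.02035 = 0.004444 mol.
n(LiOH) added = 0.3797 x 0.006190 = 0.002350 mol, converting that many moles of HClO to ClO-.
Remaining n(HClO) = 0.002094 mol; n(ClO-) = 0.002350 mol.
By Henderson-Hasselbalch, pH = pKa + log([A^-]/[HA]) = 7.52 + log(0.002350/0.002094) = 7.52 + (+0.05) = 7.57.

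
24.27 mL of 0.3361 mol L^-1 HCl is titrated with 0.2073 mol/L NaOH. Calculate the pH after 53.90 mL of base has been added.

n(acid) = 0.3361 x 0.02427 = 0.008157 mol; n(NaOH) added = 0.2073 x 0.05390 = 0.01117 mol.
Base is in excess by 0.01117 - 0.008157 = 0.003016 mol in a total volume of 0.07817 L.
[OH^-] = 0.003016/0.07817 = 0.03859 M, so pOH = 1.41 and pH = 14.00 - 1.41 = 12.59.

12.59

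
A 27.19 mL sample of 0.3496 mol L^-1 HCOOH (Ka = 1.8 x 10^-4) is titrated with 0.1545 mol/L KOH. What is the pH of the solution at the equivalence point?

n(HCOOH) = 0.3496 x 0.02719 = 0.009506 mol; V(KOH) at equivalence = 0.009506/0.1545 = 0.06153 L.
At equivalence all the acid is converted to HCOO-; total volume = 0.02719 + 0.06153 = 0.08872 L, so [HCOO-] = 0.009506/0.08872 = 0.1071 M.
Kb = Kw/Ka = 1.0e-14 / 1.8 x 10^-4 = 5.56e-11.
[OH^-] = sqrt(Kb x [HCOO-]) = sqrt(5.56e-11 x 0.1071) = 2.44e-6 M.
pOH = 5.61, so pH = 14.00 - 5.61 = 8.39.

8.39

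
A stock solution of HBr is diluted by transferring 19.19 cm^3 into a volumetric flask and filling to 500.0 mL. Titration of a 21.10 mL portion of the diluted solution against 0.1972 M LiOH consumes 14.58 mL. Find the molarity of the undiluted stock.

n(LiOH) = 0.1972 x 0.01458 = 0.002875 mol.
n(HBr) in the aliquot = 0.002875 mol.
[diluted HBr] = 0.002875 / 0.02110 = 0.1363 M.
Dilution factor = 500.0/19.19 = 26.06, so [stock] = 0.1363 x 26.06 = 3.55 M.

3.55 M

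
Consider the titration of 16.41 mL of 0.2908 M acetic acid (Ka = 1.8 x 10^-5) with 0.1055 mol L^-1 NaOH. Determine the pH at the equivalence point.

8.82

n(CH3COOH) = 0.2908 x 0.01641 = 0.004772 mol; V(NaOH) at equivalence = 0.004772/0.1055 = 0.04523 L.
At equivalence all the acid is converted to CH3COO-; total volume = 0.01641 + 0.04523 = 0.06164 L, so [CH3COO-] = 0.004772/0.06164 = 0.07741 M.
Kb = Kw/Ka = 1.0e-14 / 1.8 x 10^-5 = 5.56e-10.
[OH^-] = sqrt(Kb x [CH3COO-]) = sqrt(5.56e-10 x 0.07741) = 6.56e-6 M.
pOH = 5.18, so pH = 14.00 - 5.18 = 8.82.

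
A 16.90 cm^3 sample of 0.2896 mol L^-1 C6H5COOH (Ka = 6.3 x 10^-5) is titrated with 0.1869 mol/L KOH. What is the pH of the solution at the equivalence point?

8.63

n(C6H5COOH) = 0.2896 x 0.01690 = 0.004894 mol; V(KOH) at equivalence = 0.004894/0.1869 = 0.02619 L.
At equivalence all the acid is converted to C6H5COO-; total volume = 0.01690 + 0.02619 = 0.04309 L, so [C6H5COO-] = 0.004894/0.04309 = 0.1136 M.
Kb = Kw/Ka = 1.0e-14 / 6.3 x 10^-5 = 1.59e-10.
[OH^-] = sqrt(Kb x [C6H5COO-]) = sqrt(1.59e-10 x 0.1136) = 4.25e-6 M.
pOH = 5.37, so pH = 14.00 - 5.37 = 8.63.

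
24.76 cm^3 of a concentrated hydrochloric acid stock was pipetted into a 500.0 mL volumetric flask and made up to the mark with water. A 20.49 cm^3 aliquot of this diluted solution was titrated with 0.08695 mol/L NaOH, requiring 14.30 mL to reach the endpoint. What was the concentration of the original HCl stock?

n(NaOH) = 0.08695 x 0.01430 = 0.001243 mol.
n(HCl) in the aliquot = 0.001243 mol.
[diluted HCl] = 0.001243 / 0.02049 = 0.06068 M.
Dilution factor = 500.0/24.76 = 20.19, so [stock] = 0.06068 x 20.19 = 1.23 M.

1.23 M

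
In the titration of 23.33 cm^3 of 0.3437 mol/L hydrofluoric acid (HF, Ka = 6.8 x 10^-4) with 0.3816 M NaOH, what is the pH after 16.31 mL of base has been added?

3.71

Initial n(HF) = 0.3437 x 0.02333 = 0.008019 mol.
n(NaOH) added = 0.3816 x 0.01631 = 0.006224 mol, converting that many moles of HF to F-.
Remaining n(HF) = 0.001795 mol; n(F-) = 0.006224 mol.
By Henderson-Hasselbalch, pH = pKa + log([A^-]/[HA]) = 3.17 + log(0.006224/0.001795) = 3.17 + (+0.54) = 3.71.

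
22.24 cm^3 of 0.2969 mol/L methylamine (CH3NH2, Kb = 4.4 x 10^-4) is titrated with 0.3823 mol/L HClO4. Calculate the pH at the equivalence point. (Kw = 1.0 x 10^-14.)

5.71

n(CH3NH2) = 0.2969 x 0.02224 = 0.006603 mol; V(HClO4) at equivalence = 0.006603/0.3823 = 0.01727 L.
At equivalence the base is fully converted to CH3NH3+; total volume = 0.03951 L, so [CH3NH3+] = 0.006603/0.03951 = 0.1671 M.
Ka(CH3NH3+) = Kw/Kb = 1.0e-14 / 4.4 x 10^-4 = 2.27e-11.
[H^+] = sqrt(Ka x [CH3NH3+]) = sqrt(2.27e-11 x 0.1671) = 1.95e-6 M.
pH = -log(1.95e-6) = 5.71.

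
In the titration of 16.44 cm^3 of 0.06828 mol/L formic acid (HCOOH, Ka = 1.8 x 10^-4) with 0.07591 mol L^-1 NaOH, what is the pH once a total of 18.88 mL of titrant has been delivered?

n(acid) = 0.06828 x 0.01644 = 0.001123 mol; n(NaOH) added = 0.07591 x 0.01888 = 0.001433 mol.
Base is in excess by 0.001433 - 0.001123 = 0.0003107 mol in a total volume of 0.03532 L.
[OH^-] = 0.0003107/0.03532 = 0.008796 M, so pOH = 2.06 and pH = 14.00 - 2.06 = 11.94.

11.94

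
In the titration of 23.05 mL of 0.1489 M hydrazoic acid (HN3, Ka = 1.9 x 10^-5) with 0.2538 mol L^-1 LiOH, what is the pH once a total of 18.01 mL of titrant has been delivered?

n(acid) = 0.1489 x 0.02305 = 0.003432 mol; n(LiOH) added = 0.2538 x 0.01801 = 0.004571 mol.
Base is in excess by 0.004571 - 0.003432 = 0.001139 mol in a total volume of 0.04106 L.
[OH^-] = 0.001139/0.04106 = 0.02773 M, so pOH = 1.56 and pH = 14.00 - 1.56 = 12.44.

12.44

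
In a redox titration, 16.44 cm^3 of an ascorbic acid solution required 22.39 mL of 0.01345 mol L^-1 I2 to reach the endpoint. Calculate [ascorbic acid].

0.0183 M

n(I2) = 0.01345 x 0.02239 = 0.0003011 mol.
From the balanced equation, 1 mol I2 reacts with 1 mol ascorbic acid, so n(ascorbic acid) = 0.0003011 x 1/1 = 0.0003011 mol.
[ascorbic acid] = 0.0003011 / 0.01644 L = 0.0183 M.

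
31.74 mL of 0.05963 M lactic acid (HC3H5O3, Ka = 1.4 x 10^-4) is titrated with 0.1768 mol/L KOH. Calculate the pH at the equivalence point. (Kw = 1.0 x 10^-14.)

n(HC3H5O3) = 0.05963 x 0.03174 = 0.001893 mol; V(KOH) at equivalence = 0.001893/0.1768 = 0.01071 L.
At equivalence all the acid is converted to C3H5O3-; total volume = 0.03174 + 0.01071 = 0.04245 L, so [C3H5O3-] = 0.001893/0.04245 = 0.04459 M.
Kb = Kw/Ka = 1.0e-14 / 1.4 x 10^-4 = 7.14e-11.
[OH^-] = sqrt(Kb x [C3H5O3-]) = sqrt(7.14e-11 x 0.04459) = 1.78e-6 M.
pOH = 5.75, so pH = 14.00 - 5.75 = 8.25.

8.25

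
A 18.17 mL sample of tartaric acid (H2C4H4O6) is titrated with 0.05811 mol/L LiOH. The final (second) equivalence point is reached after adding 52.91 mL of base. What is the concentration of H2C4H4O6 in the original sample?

0.0846 M

n(LiOH) = 0.05811 x 0.05291 = 0.003075 mol.
At the final (second) equivalence point, 2 mol OH^- react per mol H2C4H4O6, so n(H2C4H4O6) = 0.003075 / 2 = 0.001537 mol.
[H2C4H4O6] = 0.001537 / 0.01817 L = 0.0846 M.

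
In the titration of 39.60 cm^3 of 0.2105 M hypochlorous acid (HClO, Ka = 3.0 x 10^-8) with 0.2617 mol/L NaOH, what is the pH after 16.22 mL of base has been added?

7.54

Initial n(HClO) = 0.2105 x 0.03960 = 0.008336 mol.
n(NaOH) added = 0.2617 x 0.01622 = 0.004245 mol, converting that many moles of HClO to ClO-.
Remaining n(HClO) = 0.004091 mol; n(ClO-) = 0.004245 mol.
By Henderson-Hasselbalch, pH = pKa + log([A^-]/[HA]) = 7.52 + log(0.004245/0.004091) = 7.52 + (+0.02) = 7.54.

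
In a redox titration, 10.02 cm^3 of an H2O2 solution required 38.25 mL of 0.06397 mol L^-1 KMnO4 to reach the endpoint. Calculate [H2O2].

0.610 M

n(KMnO4) = 0.06397 x 0.03825 = 0.002447 mol.
From the balanced equation, 2 mol KMnO4 reacts with 5 mol H2O2, so n(H2O2) = 0.002447 x 5/2 = 0.006117 mol.
[H2O2] = 0.006117 / 0.01002 L = 0.610 M.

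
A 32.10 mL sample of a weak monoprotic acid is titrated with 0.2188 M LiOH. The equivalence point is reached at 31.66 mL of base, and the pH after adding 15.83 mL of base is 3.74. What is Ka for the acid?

1.8 x 10^-4

15.83 mL is half of the equivalence volume, so this is the half-equivalence point where [HA] = [A^-].
At half-equivalence pH = pKa, so pKa = 3.74.
Ka = 10^(-3.74) = 1.8 x 10^-4.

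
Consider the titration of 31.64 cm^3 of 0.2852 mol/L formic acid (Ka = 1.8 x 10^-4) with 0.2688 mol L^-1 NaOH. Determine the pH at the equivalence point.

8.44

n(HCOOH) = 0.2852 x 0.03164 = 0.009024 mol; V(NaOH) at equivalence = 0.009024/0.2688 = 0.03357 L.
At equivalence all the acid is converted to HCOO-; total volume = 0.03164 + 0.03357 = 0.06521 L, so [HCOO-] = 0.009024/0.06521 = 0.1384 M.
Kb = Kw/Ka = 1.0e-14 / 1.8 x 10^-4 = 5.56e-11.
[OH^-] = sqrt(Kb x [HCOO-]) = sqrt(5.56e-11 x 0.1384) = 2.77e-6 M.
pOH = 5.56, so pH = 14.00 - 5.56 = 8.44.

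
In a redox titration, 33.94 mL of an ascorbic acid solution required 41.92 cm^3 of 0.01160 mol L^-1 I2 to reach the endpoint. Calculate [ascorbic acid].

n(I2) = 0.01160 x 0.04192 = 0.0004863 mol.
From the balanced equation, 1 mol I2 reacts with 1 mol ascorbic acid, so n(ascorbic acid) = 0.0004863 x 1/1 = 0.0004863 mol.
[ascorbic acid] = 0.0004863 / 0.03394 L = 0.0143 M.

0.0143 M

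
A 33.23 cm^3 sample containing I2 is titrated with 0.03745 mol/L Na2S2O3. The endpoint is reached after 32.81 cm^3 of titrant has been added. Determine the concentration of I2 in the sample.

0.0185 M

n(Na2S2O3) = 0.03745 x 0.03281 = 0.001229 mol.
From the balanced equation, 2 mol Na2S2O3 reacts with 1 mol I2, so n(I2) = 0.001229 x 1/2 = 0.0006144 mol.
[I2] = 0.0006144 / 0.03323 L = 0.0185 M.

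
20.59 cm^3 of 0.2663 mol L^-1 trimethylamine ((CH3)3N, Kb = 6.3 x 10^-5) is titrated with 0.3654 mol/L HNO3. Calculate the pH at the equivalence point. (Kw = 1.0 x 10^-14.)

5.31

n((CH3)3N) = 0.2663 x 0.02059 = 0.005483 mol; V(HNO3) at equivalence = 0.005483/0.3654 = 0.01501 L.
At equivalence the base is fully converted to (CH3)3NH+; total volume = 0.03560 L, so [(CH3)3NH+] = 0.005483/0.03560 = 0.1540 M.
Ka((CH3)3NH+) = Kw/Kb = 1.0e-14 / 6.3 x 10^-5 = 1.59e-10.
[H^+] = sqrt(Ka x [(CH3)3NH+]) = sqrt(1.59e-10 x 0.1540) = 4.94e-6 M.
pH = -log(4.94e-6) = 5.31.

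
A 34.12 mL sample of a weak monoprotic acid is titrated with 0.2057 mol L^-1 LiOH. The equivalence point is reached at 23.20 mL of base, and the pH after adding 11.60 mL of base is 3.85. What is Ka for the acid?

1.4 x 10^-4

11.60 mL is half of the equivalence volume, so this is the half-equivalence point where [HA] = [A^-].
At half-equivalence pH = pKa, so pKa = 3.85.
Ka = 10^(-3.85) = 1.4 x 10^-4.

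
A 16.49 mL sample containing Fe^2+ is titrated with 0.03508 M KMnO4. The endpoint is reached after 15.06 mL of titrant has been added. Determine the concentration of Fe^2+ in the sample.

0.160 M

n(KMnO4) = 0.03508 x 0.01506 = 0.0005283 mol.
From the balanced equation, 1 mol KMnO4 reacts with 5 mol Fe^2+, so n(Fe^2+) = 0.0005283 x 5/1 = 0.002642 mol.
[Fe^2+] = 0.002642 / 0.01649 L = 0.160 M.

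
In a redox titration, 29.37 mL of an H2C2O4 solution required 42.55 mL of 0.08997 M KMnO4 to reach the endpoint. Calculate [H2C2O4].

0.326 M

n(KMnO4) = 0.08997 x 0.04255 = 0.003828 mol.
From the balanced equation, 2 mol KMnO4 reacts with 5 mol H2C2O4, so n(H2C2O4) = 0.003828 x 5/2 = 0.009571 mol.
[H2C2O4] = 0.009571 / 0.02937 L = 0.326 M.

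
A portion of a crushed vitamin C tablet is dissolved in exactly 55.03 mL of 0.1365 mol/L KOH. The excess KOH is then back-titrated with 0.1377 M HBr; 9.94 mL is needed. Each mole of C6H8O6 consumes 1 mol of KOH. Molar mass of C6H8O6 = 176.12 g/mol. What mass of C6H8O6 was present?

1.08 g

Total n(KOH) added = 0.1365 x 0.05503 = 0.007512 mol.
n(HBr) used = 0.1377 x 0.009940 = 0.001369 mol, which equals the excess n(KOH).
So n(KOH) consumed by the sample = 0.007512 - 0.001369 = 0.006143 mol.
n(C6H8O6) = 0.006143 / 1 = 0.006143 mol.
mass = 0.006143 mol x 176.12 g/mol = 1.08 g.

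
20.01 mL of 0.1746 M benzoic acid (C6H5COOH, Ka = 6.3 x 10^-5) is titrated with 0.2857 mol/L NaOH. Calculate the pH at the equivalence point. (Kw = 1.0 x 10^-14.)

n(C6H5COOH) = 0.1746 x 0.02001 = 0.003494 mol; V(NaOH) at equivalence = 0.003494/0.2857 = 0.01223 L.
At equivalence all the acid is converted to C6H5COO-; total volume = 0.02001 + 0.01223 = 0.03224 L, so [C6H5COO-] = 0.003494/0.03224 = 0.1084 M.
Kb = Kw/Ka = 1.0e-14 / 6.3 x 10^-5 = 1.59e-10.
[OH^-] = sqrt(Kb x [C6H5COO-]) = sqrt(1.59e-10 x 0.1084) = 4.15e-6 M.
pOH = 5.38, so pH = 14.00 - 5.38 = 8.62.

8.62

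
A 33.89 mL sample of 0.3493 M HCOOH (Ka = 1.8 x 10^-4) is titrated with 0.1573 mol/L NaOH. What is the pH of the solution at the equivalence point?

n(HCOOH) = 0.3493 x 0.03389 = 0.01184 mol; V(NaOH) at equivalence = 0.01184/0.1573 = 0.07526 L.
At equivalence all the acid is converted to HCOO-; total volume = 0.03389 + 0.07526 = 0.1091 L, so [HCOO-] = 0.01184/0.1091 = 0.1085 M.
Kb = Kw/Ka = 1.0e-14 / 1.8 x 10^-4 = 5.56e-11.
[OH^-] = sqrt(Kb x [HCOO-]) = sqrt(5.56e-11 x 0.1085) = 2.45e-6 M.
pOH = 5.61, so pH = 14.00 - 5.61 = 8.39.

8.39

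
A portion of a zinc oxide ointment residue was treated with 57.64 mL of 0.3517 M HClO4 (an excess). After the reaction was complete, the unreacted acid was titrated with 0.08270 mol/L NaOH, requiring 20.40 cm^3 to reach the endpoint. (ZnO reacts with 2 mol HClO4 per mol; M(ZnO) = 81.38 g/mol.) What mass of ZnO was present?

0.756 g

Total n(HClO4) added = 0.3517 x 0.05764 = 0.02027 mol.
n(NaOH) used = 0.08270 x 0.02040 = 0.001687 mol, which equals the excess n(HClO4).
So n(HClO4) consumed by the sample = 0.02027 - 0.001687 = 0.01858 mol.
n(ZnO) = 0.01858 / 2 = 0.009292 mol.
mass = 0.009292 mol x 81.38 g/mol = 0.756 g.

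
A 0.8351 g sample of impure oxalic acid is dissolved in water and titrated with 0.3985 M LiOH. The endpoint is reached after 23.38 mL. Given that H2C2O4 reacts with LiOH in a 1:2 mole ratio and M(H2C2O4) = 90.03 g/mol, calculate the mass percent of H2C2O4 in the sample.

n(LiOH) = 0.3985 x 0.02338 = 0.009317 mol.
n(H2C2O4) = 0.009317 / 2 = 0.004658 mol.
mass of H2C2O4 = 0.004658 x 90.03 = 0.4194 g.
% purity = 0.4194 / 0.8351 x 100 = 50.2%.

50.2%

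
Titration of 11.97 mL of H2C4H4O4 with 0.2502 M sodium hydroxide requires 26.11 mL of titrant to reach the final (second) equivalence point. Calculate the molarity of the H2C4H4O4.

n(NaOH) = 0.2502 x 0.02611 = 0.006533 mol.
At the final (second) equivalence point, 2 mol OH^- react per mol H2C4H4O4, so n(H2C4H4O4) = 0.006533 / 2 = 0.003266 mol.
[H2C4H4O4] = 0.003266 / 0.01197 L = 0.273 M.

0.273 M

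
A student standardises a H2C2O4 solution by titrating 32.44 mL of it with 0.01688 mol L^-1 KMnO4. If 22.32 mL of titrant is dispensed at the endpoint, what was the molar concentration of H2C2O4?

n(KMnO4) = 0.01688 x 0.02232 = 0.0003768 mol.
From the balanced equation, 2 mol KMnO4 reacts with 5 mol H2C2O4, so n(H2C2O4) = 0.0003768 x 5/2 = 0.0009419 mol.
[H2C2O4] = 0.0009419 / 0.03244 L = 0.0290 M.

0.0290 M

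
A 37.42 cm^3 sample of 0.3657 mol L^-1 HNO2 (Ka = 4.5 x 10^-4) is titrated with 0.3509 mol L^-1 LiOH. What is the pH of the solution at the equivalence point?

n(HNO2) = 0.3657 x 0.03742 = 0.01368 mol; V(LiOH) at equivalence = 0.01368/0.3509 = 0.03900 L.
At equivalence all the acid is converted to NO2-; total volume = 0.03742 + 0.03900 = 0.07642 L, so [NO2-] = 0.01368/0.07642 = 0.1791 M.
Kb = Kw/Ka = 1.0e-14 / 4.5 x 10^-4 = 2.22e-11.
[OH^-] = sqrt(Kb x [NO2-]) = sqrt(2.22e-11 x 0.1791) = 1.99e-6 M.
pOH = 5.70, so pH = 14.00 - 5.70 = 8.30.

8.30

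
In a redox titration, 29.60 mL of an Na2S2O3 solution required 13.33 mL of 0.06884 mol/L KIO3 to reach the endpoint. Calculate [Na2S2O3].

0.186 M

n(KIO3) = 0.06884 x 0.01333 = 0.0009176 mol.
From the balanced equation, 1 mol KIO3 reacts with 6 mol Na2S2O3, so n(Na2S2O3) = 0.0009176 x 6/1 = 0.005506 mol.
[Na2S2O3] = 0.005506 / 0.02960 L = 0.186 M.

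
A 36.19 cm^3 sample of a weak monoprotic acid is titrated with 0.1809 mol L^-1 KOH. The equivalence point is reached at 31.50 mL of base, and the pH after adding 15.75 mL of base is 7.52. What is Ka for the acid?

15.75 mL is half of the equivalence volume, so this is the half-equivalence point where [HA] = [A^-].
At half-equivalence pH = pKa, so pKa = 7.52.
Ka = 10^(-7.52) = 3.0 x 10^-8.

3.0 x 10^-8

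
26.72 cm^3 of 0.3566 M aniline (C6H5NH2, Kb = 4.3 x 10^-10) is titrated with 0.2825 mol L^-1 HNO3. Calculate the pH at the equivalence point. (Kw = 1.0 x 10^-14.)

2.72

n(C6H5NH2) = 0.3566 x 0.02672 = 0.009528 mol; V(HNO3) at equivalence = 0.009528/0.2825 = 0.03373 L.
At equivalence the base is fully converted to C6H5NH3+; total volume = 0.06045 L, so [C6H5NH3+] = 0.009528/0.06045 = 0.1576 M.
Ka(C6H5NH3+) = Kw/Kb = 1.0e-14 / 4.3 x 10^-10 = 2.33e-5.
[H^+] = sqrt(Ka x [C6H5NH3+]) = sqrt(2.33e-5 x 0.1576) = 0.00191 M.
pH = -log(0.00191) = 2.72.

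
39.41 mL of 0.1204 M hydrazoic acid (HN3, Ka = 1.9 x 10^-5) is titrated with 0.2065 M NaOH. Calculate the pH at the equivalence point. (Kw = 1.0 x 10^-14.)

8.80

n(HN3) = 0.1204 x 0.03941 = 0.004745 mol; V(NaOH) at equivalence = 0.004745/0.2065 = 0.02298 L.
At equivalence all the acid is converted to N3-; total volume = 0.03941 + 0.02298 = 0.06239 L, so [N3-] = 0.004745/0.06239 = 0.07606 M.
Kb = Kw/Ka = 1.0e-14 / 1.9 x 10^-5 = 5.26e-10.
[OH^-] = sqrt(Kb x [N3-]) = sqrt(5.26e-10 x 0.07606) = 6.33e-6 M.
pOH = 5.20, so pH = 14.00 - 5.20 = 8.80.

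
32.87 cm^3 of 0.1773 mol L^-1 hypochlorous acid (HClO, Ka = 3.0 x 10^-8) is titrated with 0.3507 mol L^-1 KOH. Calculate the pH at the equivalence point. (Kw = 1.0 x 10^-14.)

n(HClO) = 0.1773 x 0.03287 = 0.005828 mol; V(KOH) at equivalence = 0.005828/0.3507 = 0.01662 L.
At equivalence all the acid is converted to ClO-; total volume = 0.03287 + 0.01662 = 0.04949 L, so [ClO-] = 0.005828/0.04949 = 0.1178 M.
Kb = Kw/Ka = 1.0e-14 / 3.0 x 10^-8 = 3.33e-7.
[OH^-] = sqrt(Kb x [ClO-]) = sqrt(3.33e-7 x 0.1178) = 0.000198 M.
pOH = 3.70, so pH = 14.00 - 3.70 = 10.30.

10.30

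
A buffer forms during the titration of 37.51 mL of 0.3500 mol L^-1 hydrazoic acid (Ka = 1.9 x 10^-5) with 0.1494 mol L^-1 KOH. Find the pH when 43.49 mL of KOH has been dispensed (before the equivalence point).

Initial n(HN3) = 0.3500 x 0.03751 = 0.01313 mol.
n(KOH) added = 0.1494 x 0.04349 = 0.006497 mol, converting that many moles of HN3 to N3-.
Remaining n(HN3) = 0.006631 mol; n(N3-) = 0.006497 mol.
By Henderson-Hasselbalch, pH = pKa + log([A^-]/[HA]) = 4.72 + log(0.006497/0.006631) = 4.72 + (-0.01) = 4.71.

4.71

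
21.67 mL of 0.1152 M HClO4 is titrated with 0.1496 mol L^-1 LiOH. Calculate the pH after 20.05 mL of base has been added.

n(acid) = 0.1152 x 0.02167 = 0.002496 mol; n(LiOH) added = 0.1496 x 0.02005 = 0.002999 mol.
Base is in excess by 0.002999 - 0.002496 = 0.0005031 mol in a total volume of 0.04172 L.
[OH^-] = 0.0005031/0.04172 = 0.01206 M, so pOH = 1.92 and pH = 14.00 - 1.92 = 12.08.

12.08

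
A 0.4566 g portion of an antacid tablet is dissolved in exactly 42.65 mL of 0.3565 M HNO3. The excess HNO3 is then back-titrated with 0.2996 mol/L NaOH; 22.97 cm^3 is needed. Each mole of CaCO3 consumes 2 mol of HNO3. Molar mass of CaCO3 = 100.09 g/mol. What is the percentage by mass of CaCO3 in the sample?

Total n(HNO3) added = 0.3565 x 0.04265 = 0.01520 mol.
n(NaOH) used = 0.2996 x 0.02297 = 0.006882 mol, which equals the excess n(HNO3).
So n(HNO3) consumed by the sample = 0.01520 - 0.006882 = 0.008323 mol.
n(CaCO3) = 0.008323 / 2 = 0.004161 mol.
mass CaCO3 = 0.004161 x 100.09 = 0.4165 g, so %CaCO3 = 0.4165/0.4566 x 100 = 91.2%.

91.2%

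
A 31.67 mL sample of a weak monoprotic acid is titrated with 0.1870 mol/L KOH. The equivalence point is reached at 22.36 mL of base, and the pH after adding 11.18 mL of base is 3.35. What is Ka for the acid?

11.18 mL is half of the equivalence volume, so this is the half-equivalence point where [HA] = [A^-].
At half-equivalence pH = pKa, so pKa = 3.35.
Ka = 10^(-3.35) = 4.5 x 10^-4.

4.5 x 10^-4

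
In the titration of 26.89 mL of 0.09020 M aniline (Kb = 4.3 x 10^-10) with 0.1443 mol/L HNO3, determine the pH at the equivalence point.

n(C6H5NH2) = 0.09020 x 0.02689 = 0.002425 mol; V(HNO3) at equivalence = 0.002425/0.1443 = 0.01681 L.
At equivalence the base is fully converted to C6H5NH3+; total volume = 0.04370 L, so [C6H5NH3+] = 0.002425/0.04370 = 0.05550 M.
Ka(C6H5NH3+) = Kw/Kb = 1.0e-14 / 4.3 x 10^-10 = 2.33e-5.
[H^+] = sqrt(Ka x [C6H5NH3+]) = sqrt(2.33e-5 x 0.05550) = 0.00114 M.
pH = -log(0.00114) = 2.94.

2.94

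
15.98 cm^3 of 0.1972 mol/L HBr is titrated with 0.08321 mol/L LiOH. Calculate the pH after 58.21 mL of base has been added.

12.36

n(acid) = 0.1972 x 0.01598 = 0.003151 mol; n(LiOH) added = 0.08321 x 0.05821 = 0.004844 mol.
Base is in excess by 0.004844 - 0.003151 = 0.001692 mol in a total volume of 0.07419 L.
[OH^-] = 0.001692/0.07419 = 0.02281 M, so pOH = 1.64 and pH = 14.00 - 1.64 = 12.36.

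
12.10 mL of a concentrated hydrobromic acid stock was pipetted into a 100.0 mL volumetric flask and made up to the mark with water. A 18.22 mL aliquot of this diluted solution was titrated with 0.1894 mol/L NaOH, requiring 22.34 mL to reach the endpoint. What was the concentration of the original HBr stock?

n(NaOH) = 0.1894 x 0.02234 = 0.004231 mol.
n(HBr) in the aliquot = 0.004231 mol.
[diluted HBr] = 0.004231 / 0.01822 = 0.2322 M.
Dilution factor = 100.0/12.10 = 8.264, so [stock] = 0.2322 x 8.264 = 1.92 M.

1.92 M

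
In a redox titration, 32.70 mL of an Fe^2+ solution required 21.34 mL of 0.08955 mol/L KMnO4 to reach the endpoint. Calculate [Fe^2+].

0.292 M

n(KMnO4) = 0.08955 x 0.02134 = 0.001911 mol.
From the balanced equation, 1 mol KMnO4 reacts with 5 mol Fe^2+, so n(Fe^2+) = 0.001911 x 5/1 = 0.009555 mol.
[Fe^2+] = 0.009555 / 0.03270 L = 0.292 M.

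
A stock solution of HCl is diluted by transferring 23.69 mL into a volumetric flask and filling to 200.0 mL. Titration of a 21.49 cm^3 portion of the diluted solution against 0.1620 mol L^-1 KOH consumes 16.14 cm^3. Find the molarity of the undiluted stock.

n(KOH) = 0.1620 x 0.01614 = 0.002615 mol.
n(HCl) in the aliquot = 0.002615 mol.
[diluted HCl] = 0.002615 / 0.02149 = 0.1217 M.
Dilution factor = 200.0/23.69 = 8.442, so [stock] = 0.1217 x 8.442 = 1.03 M.

1.03 M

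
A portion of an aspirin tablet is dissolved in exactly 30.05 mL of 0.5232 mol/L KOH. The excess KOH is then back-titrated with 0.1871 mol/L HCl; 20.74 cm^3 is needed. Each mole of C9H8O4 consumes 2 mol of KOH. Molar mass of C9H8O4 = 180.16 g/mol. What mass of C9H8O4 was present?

Total n(KOH) added = 0.5232 x 0.03005 = 0.01572 mol.
n(HCl) used = 0.1871 x 0.02074 = 0.003880 mol, which equals the excess n(KOH).
So n(KOH) consumed by the sample = 0.01572 - 0.003880 = 0.01184 mol.
n(C9H8O4) = 0.01184 / 2 = 0.005921 mol.
mass = 0.005921 mol x 180.16 g/mol = 1.07 g.

1.07 g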